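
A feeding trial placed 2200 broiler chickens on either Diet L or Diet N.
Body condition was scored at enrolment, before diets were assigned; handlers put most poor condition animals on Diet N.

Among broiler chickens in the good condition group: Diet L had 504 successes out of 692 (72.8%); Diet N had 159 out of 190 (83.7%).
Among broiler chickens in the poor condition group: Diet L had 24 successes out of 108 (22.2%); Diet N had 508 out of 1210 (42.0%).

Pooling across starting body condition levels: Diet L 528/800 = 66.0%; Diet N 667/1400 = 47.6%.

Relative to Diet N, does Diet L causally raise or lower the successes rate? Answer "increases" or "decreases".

Diet N is higher inside every starting body condition stratum but Diet L is higher in aggregate. Whether to stratify depends on how starting body condition relates to the diet.
Since starting body condition is a pre-existing factor (not a product of the diet) and it affects the outcome on its own, it is a confounder. The stratified rates, not the pooled rate, identify the causal effect.
Within each level — good condition: 72.8% vs 83.7%; poor condition: 22.2% vs 42.0% — Diet N is higher every time.

decreases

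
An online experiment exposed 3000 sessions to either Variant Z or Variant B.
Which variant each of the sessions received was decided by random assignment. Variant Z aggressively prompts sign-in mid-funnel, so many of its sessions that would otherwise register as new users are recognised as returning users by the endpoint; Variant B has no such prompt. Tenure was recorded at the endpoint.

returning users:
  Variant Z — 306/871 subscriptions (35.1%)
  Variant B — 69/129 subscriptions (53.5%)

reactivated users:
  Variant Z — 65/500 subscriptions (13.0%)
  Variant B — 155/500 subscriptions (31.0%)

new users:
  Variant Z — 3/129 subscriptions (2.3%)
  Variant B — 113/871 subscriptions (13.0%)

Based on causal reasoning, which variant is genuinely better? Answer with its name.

Variant Z

Within every user tenure level Variant B has the higher rate, yet pooled Variant Z does — Simpson's reversal.
Stratifying would compare variants among sessions the variants themselves sorted into user tenure groups — a form of selection on an intermediate. The unconditioned pooled rates give the total causal effect.
Pooled: Variant Z 24.9% vs Variant B 22.5%; Variant Z is higher overall.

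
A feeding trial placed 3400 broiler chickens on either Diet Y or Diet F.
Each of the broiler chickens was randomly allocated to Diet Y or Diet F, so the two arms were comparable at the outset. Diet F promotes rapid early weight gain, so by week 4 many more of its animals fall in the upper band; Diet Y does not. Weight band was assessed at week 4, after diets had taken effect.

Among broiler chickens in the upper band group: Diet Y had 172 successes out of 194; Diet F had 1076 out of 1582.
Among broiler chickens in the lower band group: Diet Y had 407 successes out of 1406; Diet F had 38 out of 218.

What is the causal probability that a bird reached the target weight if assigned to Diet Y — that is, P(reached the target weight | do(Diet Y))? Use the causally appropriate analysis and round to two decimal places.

0.36

Because the diet influences week-4 weight band, week-4 weight band is a post-treatment mediator, not a confounder. Stratifying on it would bias the estimate; the causal effect is the crude pooled difference.
So P(outcome | do(Diet Y)) is just the pooled rate for Diet Y: 579/1600 = 0.362.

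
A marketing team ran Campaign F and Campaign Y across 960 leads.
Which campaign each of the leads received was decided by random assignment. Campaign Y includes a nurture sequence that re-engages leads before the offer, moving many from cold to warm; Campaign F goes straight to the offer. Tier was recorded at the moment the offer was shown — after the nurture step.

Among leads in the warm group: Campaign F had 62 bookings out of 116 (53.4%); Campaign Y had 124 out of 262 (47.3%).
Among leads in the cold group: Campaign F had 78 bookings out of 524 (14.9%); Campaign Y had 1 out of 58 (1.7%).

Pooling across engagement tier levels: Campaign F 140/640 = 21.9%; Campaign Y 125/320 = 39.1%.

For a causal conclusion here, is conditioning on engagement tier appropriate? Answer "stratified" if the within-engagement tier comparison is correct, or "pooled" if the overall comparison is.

pooled

The engagement tier-specific comparison favours Campaign F throughout, but the pooled figures favour Campaign Y. The question is whether to condition on engagement tier.
Engagement tier is downstream of the campaign. One should not condition on a consequence of treatment, so the overall rates are the right comparison.
Pooled: Campaign F 21.9% vs Campaign Y 39.1%; Campaign Y is higher overall.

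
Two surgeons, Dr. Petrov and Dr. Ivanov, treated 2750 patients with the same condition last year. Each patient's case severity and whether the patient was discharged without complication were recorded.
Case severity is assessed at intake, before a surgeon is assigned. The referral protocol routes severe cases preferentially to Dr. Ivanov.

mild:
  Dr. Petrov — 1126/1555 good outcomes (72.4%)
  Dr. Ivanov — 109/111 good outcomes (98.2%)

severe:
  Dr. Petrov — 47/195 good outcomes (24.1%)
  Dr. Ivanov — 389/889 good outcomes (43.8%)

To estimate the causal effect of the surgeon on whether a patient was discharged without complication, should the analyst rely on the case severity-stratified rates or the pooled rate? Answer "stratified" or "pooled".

stratified

Within every case severity level Dr. Ivanov has the higher rate, yet pooled Dr. Petrov does — Simpson's reversal.
Here case severity is a common cause — it drives both which surgeon a case falls under and the outcome. The crude comparison mixes populations; the stratum-specific rates are the causally relevant ones.
Within each level — mild: 72.4% vs 98.2%; severe: 24.1% vs 43.8% — Dr. Ivanov is higher every time.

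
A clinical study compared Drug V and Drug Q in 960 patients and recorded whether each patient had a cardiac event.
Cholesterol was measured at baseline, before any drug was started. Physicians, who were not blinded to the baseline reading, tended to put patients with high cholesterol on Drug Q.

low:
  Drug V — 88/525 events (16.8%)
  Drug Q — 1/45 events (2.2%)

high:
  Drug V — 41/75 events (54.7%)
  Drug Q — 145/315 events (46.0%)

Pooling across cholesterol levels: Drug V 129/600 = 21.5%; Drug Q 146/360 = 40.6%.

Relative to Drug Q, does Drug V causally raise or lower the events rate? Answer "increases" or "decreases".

increases

Cholesterol satisfies the back-door criterion: it is not a descendant of the drug, and it blocks the spurious path from drug to outcome. Adjusting for it (i.e., using the within-cholesterol rates) gives the causal effect.
Within each level — low: 16.8% vs 2.2%; high: 54.7% vs 46.0% — Drug Q is lower every time.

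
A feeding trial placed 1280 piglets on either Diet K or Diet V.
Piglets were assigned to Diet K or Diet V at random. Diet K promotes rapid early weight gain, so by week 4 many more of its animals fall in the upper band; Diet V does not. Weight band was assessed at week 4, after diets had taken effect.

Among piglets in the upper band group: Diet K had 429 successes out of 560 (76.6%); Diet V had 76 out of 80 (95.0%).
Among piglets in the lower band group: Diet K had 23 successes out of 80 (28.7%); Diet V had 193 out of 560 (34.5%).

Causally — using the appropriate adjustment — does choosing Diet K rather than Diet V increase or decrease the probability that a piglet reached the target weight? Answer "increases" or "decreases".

increases

The distribution of week-4 weight band is itself part of what the diet does — it is an intermediate outcome. Holding it fixed would remove that part of the effect; the total effect is the pooled difference.
Pooled: Diet K 70.6% vs Diet V 42.0%; Diet K is higher overall.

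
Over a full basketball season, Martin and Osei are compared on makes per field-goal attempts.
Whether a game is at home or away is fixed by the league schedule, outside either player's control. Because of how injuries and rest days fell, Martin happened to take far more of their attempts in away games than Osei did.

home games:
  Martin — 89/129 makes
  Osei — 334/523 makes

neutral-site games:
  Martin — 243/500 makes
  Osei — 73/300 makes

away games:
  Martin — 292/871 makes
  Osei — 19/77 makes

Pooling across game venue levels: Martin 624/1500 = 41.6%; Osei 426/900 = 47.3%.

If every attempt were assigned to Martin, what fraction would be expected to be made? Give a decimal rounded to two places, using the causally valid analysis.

0.48

Within every game venue level Martin has the higher rate, yet pooled Osei does — Simpson's reversal.
Game venue differs across players for reasons unrelated to any effect of the player itself, and it separately predicts the outcome — a classic confounder. We must compare within game venue levels.
Standardising Martin to the population game venue mix: 0.272·89/129 + 0.333·243/500 + 0.395·292/871 = 0.482.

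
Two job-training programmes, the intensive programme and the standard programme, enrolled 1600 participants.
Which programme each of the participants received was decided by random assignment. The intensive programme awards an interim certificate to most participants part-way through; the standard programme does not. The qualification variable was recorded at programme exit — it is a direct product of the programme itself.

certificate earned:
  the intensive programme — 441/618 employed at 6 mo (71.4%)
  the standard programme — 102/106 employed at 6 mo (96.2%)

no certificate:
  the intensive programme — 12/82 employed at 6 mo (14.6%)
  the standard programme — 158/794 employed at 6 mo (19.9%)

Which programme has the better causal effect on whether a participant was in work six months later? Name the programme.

the intensive programme

Because the programme influences qualification attained during the programme, qualification attained during the programme is a post-treatment mediator, not a confounder. Stratifying on it would bias the estimate; the causal effect is the crude pooled difference.
Pooled: the intensive programme 64.7% vs the standard programme 28.9%; the intensive programme is higher overall.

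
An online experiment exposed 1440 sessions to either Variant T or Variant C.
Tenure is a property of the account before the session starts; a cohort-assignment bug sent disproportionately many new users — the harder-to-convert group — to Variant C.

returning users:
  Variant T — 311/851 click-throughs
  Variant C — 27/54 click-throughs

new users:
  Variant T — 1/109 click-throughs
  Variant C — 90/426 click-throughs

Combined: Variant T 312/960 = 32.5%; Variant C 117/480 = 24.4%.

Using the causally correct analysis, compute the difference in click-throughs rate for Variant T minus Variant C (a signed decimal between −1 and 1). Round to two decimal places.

-0.16

Variant C is higher inside every user tenure stratum but Variant T is higher in aggregate. Whether to stratify depends on how user tenure relates to the variant.
User tenure satisfies the back-door criterion: it is not a descendant of the variant, and it blocks the spurious path from variant to outcome. Adjusting for it (i.e., using the within-user tenure rates) gives the causal effect.
Adjusting over the population distribution of user tenure: 0.628·(0.365−0.500) + 0.372·(0.009−0.211) = -0.160.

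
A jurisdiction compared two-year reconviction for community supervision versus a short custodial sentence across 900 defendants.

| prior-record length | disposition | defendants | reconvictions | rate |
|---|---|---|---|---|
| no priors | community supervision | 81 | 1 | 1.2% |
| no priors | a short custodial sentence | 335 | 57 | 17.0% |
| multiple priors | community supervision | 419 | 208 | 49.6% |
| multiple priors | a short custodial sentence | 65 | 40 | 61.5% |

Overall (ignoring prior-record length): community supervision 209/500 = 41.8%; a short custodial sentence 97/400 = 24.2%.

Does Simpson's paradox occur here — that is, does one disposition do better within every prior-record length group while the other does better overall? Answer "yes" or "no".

yes

Within each prior-record length level (no priors 1.2% vs 17.0%; multiple priors 49.6% vs 61.5%), community supervision has the lower rate every time. Pooled: 41.8% vs 24.2% — a short custodial sentence has the lower rate overall. The two comparisons disagree.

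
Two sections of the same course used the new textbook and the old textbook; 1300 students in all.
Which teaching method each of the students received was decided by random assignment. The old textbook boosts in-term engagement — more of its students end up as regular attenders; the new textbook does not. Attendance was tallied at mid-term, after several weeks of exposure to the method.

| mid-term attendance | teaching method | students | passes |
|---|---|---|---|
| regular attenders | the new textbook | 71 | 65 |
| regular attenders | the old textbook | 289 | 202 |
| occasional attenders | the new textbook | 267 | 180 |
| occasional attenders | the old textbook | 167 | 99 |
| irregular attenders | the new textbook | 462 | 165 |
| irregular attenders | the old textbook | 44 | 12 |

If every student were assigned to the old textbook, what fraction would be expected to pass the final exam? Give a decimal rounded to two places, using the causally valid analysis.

the new textbook is higher inside every mid-term attendance stratum but the old textbook is higher in aggregate. Whether to stratify depends on how mid-term attendance relates to the teaching method.
Mid-term attendance lies on the pathway teaching method → mid-term attendance → outcome, so adjusting for it blocks the indirect effect. For the total causal effect of teaching method, use the unadjusted pooled rates.
So P(outcome | do(the old textbook)) is just the pooled rate for the old textbook: 313/500 = 0.626.

0.63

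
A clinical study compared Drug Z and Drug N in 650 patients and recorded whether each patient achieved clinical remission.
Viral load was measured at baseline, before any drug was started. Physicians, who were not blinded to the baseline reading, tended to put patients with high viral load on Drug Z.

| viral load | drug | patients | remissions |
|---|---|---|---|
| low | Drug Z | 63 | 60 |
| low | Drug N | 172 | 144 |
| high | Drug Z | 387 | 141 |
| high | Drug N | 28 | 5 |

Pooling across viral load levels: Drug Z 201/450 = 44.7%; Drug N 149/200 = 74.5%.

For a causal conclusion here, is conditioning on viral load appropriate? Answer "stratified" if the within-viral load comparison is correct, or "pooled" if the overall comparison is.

Drug Z is higher inside every viral load stratum but Drug N is higher in aggregate. Whether to stratify depends on how viral load relates to the drug.
Viral load satisfies the back-door criterion: it is not a descendant of the drug, and it blocks the spurious path from drug to outcome. Adjusting for it (i.e., using the within-viral load rates) gives the causal effect.
Within each level — low: 95.2% vs 83.7%; high: 36.4% vs 17.9% — Drug Z is higher every time.

stratified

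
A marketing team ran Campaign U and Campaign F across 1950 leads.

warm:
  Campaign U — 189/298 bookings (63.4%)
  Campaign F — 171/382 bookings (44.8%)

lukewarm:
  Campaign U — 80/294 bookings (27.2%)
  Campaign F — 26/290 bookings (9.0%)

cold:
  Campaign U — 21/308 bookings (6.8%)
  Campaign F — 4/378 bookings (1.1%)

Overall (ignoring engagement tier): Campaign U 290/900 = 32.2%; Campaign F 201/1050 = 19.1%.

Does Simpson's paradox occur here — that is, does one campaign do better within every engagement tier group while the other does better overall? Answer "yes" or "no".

Within each engagement tier level (warm 63.4% vs 44.8%; lukewarm 27.2% vs 9.0%; cold 6.8% vs 1.1%), Campaign U has the higher rate every time. Pooled: 32.2% vs 19.1% — Campaign U has the higher rate overall. They agree.

no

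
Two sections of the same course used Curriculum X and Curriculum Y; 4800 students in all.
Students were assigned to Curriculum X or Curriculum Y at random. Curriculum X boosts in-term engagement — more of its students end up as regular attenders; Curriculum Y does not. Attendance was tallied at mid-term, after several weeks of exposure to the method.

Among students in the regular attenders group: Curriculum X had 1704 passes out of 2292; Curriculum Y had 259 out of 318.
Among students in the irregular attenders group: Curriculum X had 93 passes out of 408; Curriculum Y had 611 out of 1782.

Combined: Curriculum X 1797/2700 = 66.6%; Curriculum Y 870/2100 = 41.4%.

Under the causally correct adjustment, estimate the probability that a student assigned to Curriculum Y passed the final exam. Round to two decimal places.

0.41

Mid-term attendance lies on the pathway teaching method → mid-term attendance → outcome, so adjusting for it blocks the indirect effect. For the total causal effect of teaching method, use the unadjusted pooled rates.
So P(outcome | do(Curriculum Y)) is just the pooled rate for Curriculum Y: 870/2100 = 0.414.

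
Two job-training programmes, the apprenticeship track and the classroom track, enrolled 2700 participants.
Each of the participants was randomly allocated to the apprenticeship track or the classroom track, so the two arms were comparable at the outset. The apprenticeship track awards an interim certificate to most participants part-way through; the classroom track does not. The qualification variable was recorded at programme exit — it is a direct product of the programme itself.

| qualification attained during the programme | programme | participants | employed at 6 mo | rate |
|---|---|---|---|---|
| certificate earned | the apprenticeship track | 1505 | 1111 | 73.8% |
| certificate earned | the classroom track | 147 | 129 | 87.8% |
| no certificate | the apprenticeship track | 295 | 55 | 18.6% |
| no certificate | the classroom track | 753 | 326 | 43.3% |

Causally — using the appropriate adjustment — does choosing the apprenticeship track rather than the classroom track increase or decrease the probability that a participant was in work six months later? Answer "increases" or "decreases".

increases

The qualification attained during the programme-specific comparison favours the classroom track throughout, but the pooled figures favour the apprenticeship track. The question is whether to condition on qualification attained during the programme.
Qualification attained during the programme lies on the pathway programme → qualification attained during the programme → outcome, so adjusting for it blocks the indirect effect. For the total causal effect of programme, use the unadjusted pooled rates.
Pooled: the apprenticeship track 64.8% vs the classroom track 50.6%; the apprenticeship track is higher overall.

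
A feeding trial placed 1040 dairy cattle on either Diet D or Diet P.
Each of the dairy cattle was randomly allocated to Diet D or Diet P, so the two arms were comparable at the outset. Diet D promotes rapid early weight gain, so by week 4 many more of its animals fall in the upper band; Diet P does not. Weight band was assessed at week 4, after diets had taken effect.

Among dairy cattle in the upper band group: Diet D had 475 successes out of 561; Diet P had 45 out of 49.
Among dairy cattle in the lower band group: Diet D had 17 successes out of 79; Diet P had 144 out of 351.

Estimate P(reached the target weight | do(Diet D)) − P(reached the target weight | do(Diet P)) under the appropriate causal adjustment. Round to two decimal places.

The week-4 weight band-specific comparison favours Diet P throughout, but the pooled figures favour Diet D. The question is whether to condition on week-4 weight band.
Week-4 weight band here is a post-treatment variable shaped by the diet; conditioning on it would introduce bias rather than remove it. The overall comparison is the causal one.
The causal difference is the pooled difference: 0.769 − 0.472 = +0.296.

+0.30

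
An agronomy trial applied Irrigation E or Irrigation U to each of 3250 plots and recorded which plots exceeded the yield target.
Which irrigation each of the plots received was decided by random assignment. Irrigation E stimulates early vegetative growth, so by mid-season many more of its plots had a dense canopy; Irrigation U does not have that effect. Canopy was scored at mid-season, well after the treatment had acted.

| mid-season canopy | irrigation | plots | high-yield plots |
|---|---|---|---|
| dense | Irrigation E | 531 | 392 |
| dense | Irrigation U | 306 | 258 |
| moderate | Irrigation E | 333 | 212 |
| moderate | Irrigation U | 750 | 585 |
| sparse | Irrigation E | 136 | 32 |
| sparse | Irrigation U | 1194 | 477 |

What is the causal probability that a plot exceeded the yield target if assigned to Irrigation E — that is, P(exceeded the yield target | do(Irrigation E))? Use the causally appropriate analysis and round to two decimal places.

0.64

The distribution of mid-season canopy is itself part of what the irrigation does — it is an intermediate outcome. Holding it fixed would remove that part of the effect; the total effect is the pooled difference.
So P(outcome | do(Irrigation E)) is just the pooled rate for Irrigation E: 636/1000 = 0.636.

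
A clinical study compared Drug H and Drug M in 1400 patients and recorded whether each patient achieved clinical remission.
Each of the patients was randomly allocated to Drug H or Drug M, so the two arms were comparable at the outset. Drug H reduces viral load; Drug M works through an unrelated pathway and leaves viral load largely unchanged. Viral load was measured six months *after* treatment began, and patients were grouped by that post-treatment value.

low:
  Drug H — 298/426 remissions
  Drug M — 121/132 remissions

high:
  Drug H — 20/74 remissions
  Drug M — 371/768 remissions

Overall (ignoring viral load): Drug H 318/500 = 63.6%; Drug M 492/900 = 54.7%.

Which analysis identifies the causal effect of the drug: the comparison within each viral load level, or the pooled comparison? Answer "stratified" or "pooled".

Viral load is recorded after the drug and is itself shifted by it — it sits on the causal path from drug to outcome. Conditioning on a mediator would strip out part of the effect we want; the pooled comparison gives the total causal effect.
Pooled: Drug H 63.6% vs Drug M 54.7%; Drug H is higher overall.

pooled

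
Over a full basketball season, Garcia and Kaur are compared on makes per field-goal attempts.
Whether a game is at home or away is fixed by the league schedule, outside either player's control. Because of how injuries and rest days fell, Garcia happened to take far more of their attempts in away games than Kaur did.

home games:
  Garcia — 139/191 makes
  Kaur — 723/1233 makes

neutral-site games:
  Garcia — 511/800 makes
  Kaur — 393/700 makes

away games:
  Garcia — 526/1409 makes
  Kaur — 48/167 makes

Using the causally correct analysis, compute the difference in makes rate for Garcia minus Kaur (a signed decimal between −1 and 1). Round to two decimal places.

Game venue is set before the player has any effect — it is not caused by the player — and it independently drives the outcome. That makes it a confounder, so the causal comparison is within game venue levels.
Adjusting over the population distribution of game venue: 0.316·(0.728−0.586) + 0.333·(0.639−0.561) + 0.350·(0.373−0.287) = +0.101.

+0.10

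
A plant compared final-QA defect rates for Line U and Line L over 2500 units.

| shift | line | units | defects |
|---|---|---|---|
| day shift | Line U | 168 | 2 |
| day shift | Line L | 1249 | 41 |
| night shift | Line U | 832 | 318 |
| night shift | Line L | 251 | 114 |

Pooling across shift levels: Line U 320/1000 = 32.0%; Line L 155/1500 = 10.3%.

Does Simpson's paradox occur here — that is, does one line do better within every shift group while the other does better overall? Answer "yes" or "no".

yes

Within each shift level (day shift 1.2% vs 3.3%; night shift 38.2% vs 45.4%), Line U has the lower rate every time. Pooled: 32.0% vs 10.3% — Line L has the lower rate overall. The two comparisons disagree.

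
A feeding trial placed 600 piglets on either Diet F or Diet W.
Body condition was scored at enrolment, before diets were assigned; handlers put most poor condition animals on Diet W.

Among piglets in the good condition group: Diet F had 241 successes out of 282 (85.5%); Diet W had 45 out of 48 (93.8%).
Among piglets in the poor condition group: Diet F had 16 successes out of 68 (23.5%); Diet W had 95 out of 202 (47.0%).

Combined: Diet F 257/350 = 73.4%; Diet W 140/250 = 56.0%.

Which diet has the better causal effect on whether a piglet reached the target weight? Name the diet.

Here starting body condition is a common cause — it drives both which diet a case falls under and the outcome. The crude comparison mixes populations; the stratum-specific rates are the causally relevant ones.
Within each level — good condition: 85.5% vs 93.8%; poor condition: 23.5% vs 47.0% — Diet W is higher every time.

Diet W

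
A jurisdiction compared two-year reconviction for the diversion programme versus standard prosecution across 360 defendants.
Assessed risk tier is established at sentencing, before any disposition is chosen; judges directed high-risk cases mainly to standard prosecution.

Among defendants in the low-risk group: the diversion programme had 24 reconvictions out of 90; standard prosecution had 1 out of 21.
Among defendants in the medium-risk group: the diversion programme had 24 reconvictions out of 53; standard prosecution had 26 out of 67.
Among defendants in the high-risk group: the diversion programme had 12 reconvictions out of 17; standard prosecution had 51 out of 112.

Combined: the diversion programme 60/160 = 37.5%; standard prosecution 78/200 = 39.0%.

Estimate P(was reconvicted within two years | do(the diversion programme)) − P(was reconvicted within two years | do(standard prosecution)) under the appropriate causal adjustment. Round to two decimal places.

Nothing the disposition does changes assessed risk tier; the imbalance is an allocation artefact. With assessed risk tier also predicting the outcome, the pooled figure is confounded, and the within-stratum comparison is the causal one.
Adjusting over the population distribution of assessed risk tier: 0.308·(0.267−0.048) + 0.333·(0.453−0.388) + 0.358·(0.706−0.455) = +0.179.

+0.18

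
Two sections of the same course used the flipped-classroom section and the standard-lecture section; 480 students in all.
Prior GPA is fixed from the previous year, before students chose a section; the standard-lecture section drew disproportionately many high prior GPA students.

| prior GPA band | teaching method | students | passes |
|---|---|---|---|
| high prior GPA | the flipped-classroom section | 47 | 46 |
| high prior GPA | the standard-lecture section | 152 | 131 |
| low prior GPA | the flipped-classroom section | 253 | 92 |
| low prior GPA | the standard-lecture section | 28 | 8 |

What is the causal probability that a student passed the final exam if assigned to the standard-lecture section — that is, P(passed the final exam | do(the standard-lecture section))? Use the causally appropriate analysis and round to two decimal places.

0.52

Here prior GPA band is a common cause — it drives both which teaching method a case falls under and the outcome. The crude comparison mixes populations; the stratum-specific rates are the causally relevant ones.
Standardising the standard-lecture section to the population prior GPA band mix: 0.415·131/152 + 0.585·8/28 = 0.525.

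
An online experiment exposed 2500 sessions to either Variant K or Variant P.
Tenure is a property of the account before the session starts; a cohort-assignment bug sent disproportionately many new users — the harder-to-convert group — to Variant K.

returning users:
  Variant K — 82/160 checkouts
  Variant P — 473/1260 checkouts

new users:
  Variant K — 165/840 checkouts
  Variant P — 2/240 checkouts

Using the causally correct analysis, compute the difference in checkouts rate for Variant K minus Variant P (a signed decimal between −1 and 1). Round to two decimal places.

The imbalance in user tenure arose from how sessions were allocated, not from anything the variant did; and user tenure independently affects the outcome. The pooled gap is confounded — condition on user tenure.
Adjusting over the population distribution of user tenure: 0.568·(0.512−0.375) + 0.432·(0.196−0.008) = +0.159.

+0.16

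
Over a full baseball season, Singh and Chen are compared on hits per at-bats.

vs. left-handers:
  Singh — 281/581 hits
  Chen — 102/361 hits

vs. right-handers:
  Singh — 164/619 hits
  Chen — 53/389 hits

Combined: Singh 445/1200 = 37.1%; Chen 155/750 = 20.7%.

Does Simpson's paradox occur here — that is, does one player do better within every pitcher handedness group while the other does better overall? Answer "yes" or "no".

Within each pitcher handedness level (vs. left-handers 48.4% vs 28.3%; vs. right-handers 26.5% vs 13.6%), Singh has the higher rate every time. Pooled: 37.1% vs 20.7% — Singh has the higher rate overall. They agree.

no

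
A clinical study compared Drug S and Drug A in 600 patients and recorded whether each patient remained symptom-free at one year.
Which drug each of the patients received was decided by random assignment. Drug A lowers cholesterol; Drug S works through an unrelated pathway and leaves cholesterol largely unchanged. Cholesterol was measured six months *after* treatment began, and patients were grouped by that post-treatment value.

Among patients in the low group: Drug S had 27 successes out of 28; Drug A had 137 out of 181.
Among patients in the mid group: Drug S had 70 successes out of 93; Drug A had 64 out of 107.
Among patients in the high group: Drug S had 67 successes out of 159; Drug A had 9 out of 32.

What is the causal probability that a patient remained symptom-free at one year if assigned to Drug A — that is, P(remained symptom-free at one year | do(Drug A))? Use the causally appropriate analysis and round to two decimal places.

0.66

Cholesterol is downstream of the drug. One should not condition on a consequence of treatment, so the overall rates are the right comparison.
So P(outcome | do(Drug A)) is just the pooled rate for Drug A: 210/320 = 0.656.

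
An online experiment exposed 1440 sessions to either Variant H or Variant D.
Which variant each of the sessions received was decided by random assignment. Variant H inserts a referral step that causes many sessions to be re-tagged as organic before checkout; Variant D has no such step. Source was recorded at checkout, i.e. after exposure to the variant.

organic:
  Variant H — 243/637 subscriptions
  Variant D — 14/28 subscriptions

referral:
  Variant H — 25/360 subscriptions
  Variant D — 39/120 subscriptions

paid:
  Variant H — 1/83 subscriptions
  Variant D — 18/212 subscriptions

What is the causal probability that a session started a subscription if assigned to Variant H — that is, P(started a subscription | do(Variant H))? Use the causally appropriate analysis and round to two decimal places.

The distribution of traffic source is itself part of what the variant does — it is an intermediate outcome. Holding it fixed would remove that part of the effect; the total effect is the pooled difference.
So P(outcome | do(Variant H)) is just the pooled rate for Variant H: 269/1080 = 0.249.

0.25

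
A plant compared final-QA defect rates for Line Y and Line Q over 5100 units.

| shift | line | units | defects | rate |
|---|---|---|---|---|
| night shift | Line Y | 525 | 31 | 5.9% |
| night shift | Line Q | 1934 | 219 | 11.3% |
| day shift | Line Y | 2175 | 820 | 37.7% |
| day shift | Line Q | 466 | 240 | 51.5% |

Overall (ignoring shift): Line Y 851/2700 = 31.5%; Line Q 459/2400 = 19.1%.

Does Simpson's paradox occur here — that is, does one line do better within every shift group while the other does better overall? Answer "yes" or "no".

Within each shift level (night shift 5.9% vs 11.3%; day shift 37.7% vs 51.5%), Line Y has the lower rate every time. Pooled: 31.5% vs 19.1% — Line Q has the lower rate overall. The two comparisons disagree.

yes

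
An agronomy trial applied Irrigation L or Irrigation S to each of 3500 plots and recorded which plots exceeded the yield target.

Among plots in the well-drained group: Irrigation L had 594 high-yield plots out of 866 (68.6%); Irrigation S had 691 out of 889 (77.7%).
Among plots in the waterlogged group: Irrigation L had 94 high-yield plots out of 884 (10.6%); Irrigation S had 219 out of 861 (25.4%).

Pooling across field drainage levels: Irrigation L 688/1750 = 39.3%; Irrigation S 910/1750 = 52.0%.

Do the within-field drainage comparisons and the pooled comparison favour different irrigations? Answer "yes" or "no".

no

Within each field drainage level (well-drained 68.6% vs 77.7%; waterlogged 10.6% vs 25.4%), Irrigation S has the higher rate every time. Pooled: 39.3% vs 52.0% — Irrigation S has the higher rate overall. They agree.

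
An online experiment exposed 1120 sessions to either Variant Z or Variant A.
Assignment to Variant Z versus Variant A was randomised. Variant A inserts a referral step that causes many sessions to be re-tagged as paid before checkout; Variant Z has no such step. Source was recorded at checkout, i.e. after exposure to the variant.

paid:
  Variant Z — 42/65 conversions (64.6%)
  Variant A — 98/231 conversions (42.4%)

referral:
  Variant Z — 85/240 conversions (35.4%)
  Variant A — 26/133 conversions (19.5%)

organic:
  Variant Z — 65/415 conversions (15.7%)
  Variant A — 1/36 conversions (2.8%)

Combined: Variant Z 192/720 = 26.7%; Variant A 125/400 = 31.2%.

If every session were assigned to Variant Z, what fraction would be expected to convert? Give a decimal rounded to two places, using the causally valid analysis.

Traffic source is downstream of the variant. One should not condition on a consequence of treatment, so the overall rates are the right comparison.
So P(outcome | do(Variant Z)) is just the pooled rate for Variant Z: 192/720 = 0.267.

0.27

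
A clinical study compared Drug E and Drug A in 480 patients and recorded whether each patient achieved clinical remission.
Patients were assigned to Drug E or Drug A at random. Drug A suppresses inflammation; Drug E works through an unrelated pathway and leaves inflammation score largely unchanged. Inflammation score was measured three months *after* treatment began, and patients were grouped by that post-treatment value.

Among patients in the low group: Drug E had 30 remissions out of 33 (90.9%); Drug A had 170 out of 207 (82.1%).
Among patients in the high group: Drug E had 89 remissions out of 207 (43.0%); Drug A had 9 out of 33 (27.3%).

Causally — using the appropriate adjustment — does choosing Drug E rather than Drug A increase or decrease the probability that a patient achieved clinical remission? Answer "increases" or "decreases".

decreases

Inflammation score here is a post-treatment variable shaped by the drug; conditioning on it would introduce bias rather than remove it. The overall comparison is the causal one.
Pooled: Drug E 49.6% vs Drug A 74.6%; Drug A is higher overall.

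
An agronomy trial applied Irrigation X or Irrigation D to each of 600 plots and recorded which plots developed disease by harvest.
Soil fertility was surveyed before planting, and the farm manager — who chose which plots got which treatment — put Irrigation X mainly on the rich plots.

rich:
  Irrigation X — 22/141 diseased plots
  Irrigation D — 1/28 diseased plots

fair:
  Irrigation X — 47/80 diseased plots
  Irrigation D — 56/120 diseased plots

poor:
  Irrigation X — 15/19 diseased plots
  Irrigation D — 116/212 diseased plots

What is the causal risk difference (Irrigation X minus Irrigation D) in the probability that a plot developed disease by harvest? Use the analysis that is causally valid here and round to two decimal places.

+0.17

The soil fertility-specific comparison favours Irrigation D throughout, but the pooled figures favour Irrigation X. The question is whether to condition on soil fertility.
Soil fertility is set before the irrigation has any effect — it is not caused by the irrigation — and it independently drives the outcome. That makes it a confounder, so the causal comparison is within soil fertility levels.
Adjusting over the population distribution of soil fertility: 0.282·(0.156−0.036) + 0.333·(0.588−0.467) + 0.385·(0.789−0.547) = +0.167.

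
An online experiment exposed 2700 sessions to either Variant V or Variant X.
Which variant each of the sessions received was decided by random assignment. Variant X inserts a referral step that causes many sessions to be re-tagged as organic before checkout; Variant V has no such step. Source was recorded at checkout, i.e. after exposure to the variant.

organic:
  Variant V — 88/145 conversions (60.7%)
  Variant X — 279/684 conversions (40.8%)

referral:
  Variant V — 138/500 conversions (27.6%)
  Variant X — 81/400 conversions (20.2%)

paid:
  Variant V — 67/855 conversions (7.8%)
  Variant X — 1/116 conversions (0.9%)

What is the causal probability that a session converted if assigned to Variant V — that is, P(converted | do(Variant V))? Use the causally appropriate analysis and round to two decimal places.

0.20

Variant V is higher inside every traffic source stratum but Variant X is higher in aggregate. Whether to stratify depends on how traffic source relates to the variant.
Traffic source is downstream of the variant. One should not condition on a consequence of treatment, so the overall rates are the right comparison.
So P(outcome | do(Variant V)) is just the pooled rate for Variant V: 293/1500 = 0.195.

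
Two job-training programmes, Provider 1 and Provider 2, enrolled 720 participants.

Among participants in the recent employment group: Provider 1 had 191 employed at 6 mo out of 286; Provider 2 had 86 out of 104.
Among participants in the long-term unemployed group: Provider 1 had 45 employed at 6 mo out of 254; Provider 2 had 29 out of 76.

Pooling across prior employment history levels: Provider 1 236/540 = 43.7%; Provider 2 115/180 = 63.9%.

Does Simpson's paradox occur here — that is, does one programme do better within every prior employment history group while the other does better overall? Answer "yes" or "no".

no

Within each prior employment history level (recent employment 66.8% vs 82.7%; long-term unemployed 17.7% vs 38.2%), Provider 2 has the higher rate every time. Pooled: 43.7% vs 63.9% — Provider 2 has the higher rate overall. They agree.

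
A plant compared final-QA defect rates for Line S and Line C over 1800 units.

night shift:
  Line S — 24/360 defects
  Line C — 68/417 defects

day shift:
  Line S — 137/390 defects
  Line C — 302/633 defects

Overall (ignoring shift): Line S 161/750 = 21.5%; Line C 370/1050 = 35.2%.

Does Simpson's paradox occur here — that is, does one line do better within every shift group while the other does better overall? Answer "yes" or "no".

Within each shift level (night shift 6.7% vs 16.3%; day shift 35.1% vs 47.7%), Line S has the lower rate every time. Pooled: 21.5% vs 35.2% — Line S has the lower rate overall. They agree.

no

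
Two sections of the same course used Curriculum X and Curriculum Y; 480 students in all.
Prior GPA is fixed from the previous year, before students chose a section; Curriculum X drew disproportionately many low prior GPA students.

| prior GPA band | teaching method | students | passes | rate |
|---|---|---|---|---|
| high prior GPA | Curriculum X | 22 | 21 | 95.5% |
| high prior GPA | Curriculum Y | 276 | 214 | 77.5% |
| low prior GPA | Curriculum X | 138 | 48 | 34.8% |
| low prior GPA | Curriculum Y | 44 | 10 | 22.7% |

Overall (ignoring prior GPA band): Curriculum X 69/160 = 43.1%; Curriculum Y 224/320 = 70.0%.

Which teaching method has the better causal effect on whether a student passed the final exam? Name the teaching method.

Curriculum X

Here prior GPA band is a common cause — it drives both which teaching method a case falls under and the outcome. The crude comparison mixes populations; the stratum-specific rates are the causally relevant ones.
Within each level — high prior GPA: 95.5% vs 77.5%; low prior GPA: 34.8% vs 22.7% — Curriculum X is higher every time.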